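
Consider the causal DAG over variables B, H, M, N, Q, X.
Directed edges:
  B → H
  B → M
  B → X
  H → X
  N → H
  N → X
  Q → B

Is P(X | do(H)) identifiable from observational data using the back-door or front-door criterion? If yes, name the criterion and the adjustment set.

desc(H)\{H}={X}; candidates ⊆ {B,M,N,Q}.
size 0: {}; under {} H still reaches {B,M,N,Q,X} ∋ X.
size 1: {B}, {M}, {N} …(+1); under {B} H still reaches {N,X} ∋ X.
{B,N}: H⊥X given {B,N} in G with H→· removed — back-door holds.
P(X|do(H)) = Σ_{B,N} P(X|H,B,N)·P(B,N).

P(X|do(H)): backdoor, adjust for {B, N}.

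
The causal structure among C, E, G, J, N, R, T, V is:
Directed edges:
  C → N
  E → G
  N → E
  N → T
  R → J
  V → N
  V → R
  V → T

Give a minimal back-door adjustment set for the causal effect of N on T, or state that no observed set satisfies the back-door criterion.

N→T: minimal back-door set {V}.

desc(N)\{N}={E,G,T}; candidates ⊆ {C,J,R,V}.
size 0: {}; under {} N still reaches {C,J,R,T,V} ∋ T.
{V}: N⊥T given {V} in G with N→· removed — back-door holds.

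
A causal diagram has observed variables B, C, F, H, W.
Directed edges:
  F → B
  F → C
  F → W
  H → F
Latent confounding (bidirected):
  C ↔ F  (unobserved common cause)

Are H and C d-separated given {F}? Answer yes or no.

Bayes-Ball from H | {F} reaches {C}.
C ∈ reach(H|{F}) ⇒ H ⊥̸ C | {F}.

No — H and C are d-connected given {F}.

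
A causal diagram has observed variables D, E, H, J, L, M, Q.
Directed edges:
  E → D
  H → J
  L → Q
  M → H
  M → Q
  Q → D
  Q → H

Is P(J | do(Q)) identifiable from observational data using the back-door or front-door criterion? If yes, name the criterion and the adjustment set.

desc(Q)\{Q}={D,H,J}; candidates ⊆ {E,L,M}.
size 0: {}; under {} Q still reaches {H,J,L,M} ∋ J.
{M}: Q⊥J given {M} in G with Q→· removed — back-door holds.
P(J|do(Q)) = Σ_{M} P(J|Q,M)·P(M).

P(J|do(Q)): backdoor, adjust for {M}.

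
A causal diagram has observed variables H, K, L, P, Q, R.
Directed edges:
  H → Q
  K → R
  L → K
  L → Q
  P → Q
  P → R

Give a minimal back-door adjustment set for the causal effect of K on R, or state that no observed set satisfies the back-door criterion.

K→R: minimal back-door set ∅.

desc(K)\{K}={R}; candidates ⊆ {H,L,P,Q}.
∅: K⊥R given ∅ in G with K→· removed — back-door holds.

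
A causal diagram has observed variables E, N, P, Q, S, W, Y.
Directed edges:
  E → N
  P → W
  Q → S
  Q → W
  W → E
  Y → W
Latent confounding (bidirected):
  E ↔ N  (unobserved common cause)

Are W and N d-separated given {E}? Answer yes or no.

Bayes-Ball from W | {E} reaches {N,P,Q,S,Y}.
N ∈ reach(W|{E}) ⇒ W ⊥̸ N | {E}.

No — W and N are d-connected given {E}.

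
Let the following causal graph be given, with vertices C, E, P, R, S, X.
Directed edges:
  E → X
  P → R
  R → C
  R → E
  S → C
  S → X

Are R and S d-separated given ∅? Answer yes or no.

Yes — R ⊥ S | ∅.

Bayes-Ball from R | ∅ reaches {C,E,P,X}.
S ∉ reach(R|∅) ⇒ R ⊥ S | ∅.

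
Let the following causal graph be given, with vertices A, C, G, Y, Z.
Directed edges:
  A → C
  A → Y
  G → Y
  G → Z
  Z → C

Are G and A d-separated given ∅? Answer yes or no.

Bayes-Ball from G | ∅ reaches {C,Y,Z}.
A ∉ reach(G|∅) ⇒ G ⊥ A | ∅.

Yes — G ⊥ A | ∅.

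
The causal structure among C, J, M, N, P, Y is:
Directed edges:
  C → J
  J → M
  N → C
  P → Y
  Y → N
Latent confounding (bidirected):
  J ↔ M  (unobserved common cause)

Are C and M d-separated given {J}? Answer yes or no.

Bayes-Ball from C | {J} reaches {M,N,P,Y}.
M ∈ reach(C|{J}) ⇒ C ⊥̸ M | {J}.

No — C and M are d-connected given {J}.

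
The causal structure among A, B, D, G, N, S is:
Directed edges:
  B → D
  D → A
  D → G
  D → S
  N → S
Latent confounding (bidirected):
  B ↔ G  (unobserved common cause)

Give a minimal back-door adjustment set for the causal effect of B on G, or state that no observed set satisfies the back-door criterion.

desc(B)\{B}={A,D,G,S}; candidates ⊆ {N}.
B↔G: latent back-door arc(s) into B.
size 0: {}; under {} B still reaches {G} ∋ G.
size 1: {N}; under {N} B still reaches {G} ∋ G.
B↔G cannot be blocked by any observed set — no back-door set.

B→G: no observed back-door set.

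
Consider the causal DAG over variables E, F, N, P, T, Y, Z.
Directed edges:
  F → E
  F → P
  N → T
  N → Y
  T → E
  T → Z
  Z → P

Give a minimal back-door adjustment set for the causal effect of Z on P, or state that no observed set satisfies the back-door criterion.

desc(Z)\{Z}={P}; candidates ⊆ {E,F,N,T,Y}.
∅: Z⊥P given ∅ in G with Z→· removed — back-door holds.

Z→P: minimal back-door set ∅.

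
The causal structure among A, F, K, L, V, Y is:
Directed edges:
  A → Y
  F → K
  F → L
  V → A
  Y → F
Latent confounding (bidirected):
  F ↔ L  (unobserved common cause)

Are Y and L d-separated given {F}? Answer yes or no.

Bayes-Ball from Y | {F} reaches {A,L,V}.
L ∈ reach(Y|{F}) ⇒ Y ⊥̸ L | {F}.

No — Y and L are d-connected given {F}.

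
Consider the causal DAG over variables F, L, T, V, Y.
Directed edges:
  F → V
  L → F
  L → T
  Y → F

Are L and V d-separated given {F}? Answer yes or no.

Yes — L ⊥ V | {F}.

Bayes-Ball from L | {F} reaches {T,Y}.
V ∉ reach(L|{F}) ⇒ L ⊥ V | {F}.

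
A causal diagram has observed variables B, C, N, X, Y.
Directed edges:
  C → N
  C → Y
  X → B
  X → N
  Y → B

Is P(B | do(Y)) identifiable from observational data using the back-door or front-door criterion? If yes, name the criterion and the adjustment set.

P(B|do(Y)): backdoor, adjust for ∅.

desc(Y)\{Y}={B}; candidates ⊆ {C,N,X}.
∅: Y⊥B given ∅ in G with Y→· removed — back-door holds.
P(B|do(Y)) = P(B|Y) — no adjustment needed.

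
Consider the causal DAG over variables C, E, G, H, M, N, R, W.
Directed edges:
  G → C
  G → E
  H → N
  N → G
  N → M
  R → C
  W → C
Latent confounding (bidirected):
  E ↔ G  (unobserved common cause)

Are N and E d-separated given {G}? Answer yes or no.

Bayes-Ball from N | {G} reaches {E,H,M}.
E ∈ reach(N|{G}) ⇒ N ⊥̸ E | {G}.

No — N and E are d-connected given {G}.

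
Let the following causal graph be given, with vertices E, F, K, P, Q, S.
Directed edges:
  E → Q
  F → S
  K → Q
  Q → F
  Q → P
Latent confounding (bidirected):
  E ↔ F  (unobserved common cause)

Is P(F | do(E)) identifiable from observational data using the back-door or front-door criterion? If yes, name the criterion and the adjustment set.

desc(E)\{E}={F,P,Q,S}; candidates ⊆ {K}.
E↔F: latent back-door arc(s) into E.
size 0: {}; under {} E still reaches {F,S} ∋ F.
size 1: {K}; under {K} E still reaches {F,S} ∋ F.
E↔F cannot be blocked by any observed set — no back-door set.
{Q}: (i) intercepts every directed E→F path; (ii) no back-door E→{Q}; (iii) {E} blocks every back-door {Q}→F. Front-door holds.
P(F|do(E)) = Σ_{Q} P(Q|E) Σ_{E'} P(F|Q,E')P(E').

P(F|do(E)): frontdoor, adjust for {Q}.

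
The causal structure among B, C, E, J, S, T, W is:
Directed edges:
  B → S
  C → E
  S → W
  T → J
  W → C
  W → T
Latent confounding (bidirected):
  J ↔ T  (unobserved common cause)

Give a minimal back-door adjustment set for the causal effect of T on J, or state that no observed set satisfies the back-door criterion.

T→J: no observed back-door set.

desc(T)\{T}={J}; candidates ⊆ {B,C,E,S,W}.
T↔J: latent back-door arc(s) into T.
size 0: {}; under {} T still reaches {B,C,E,J,S,W} ∋ J.
size 1: {B}, {C}, {E} …(+2); under {B} T still reaches {C,E,J,S,W} ∋ J.
size 2: {B,C}, {B,E}, {B,S} …(+7); under {B,C} T still reaches {J,S,W} ∋ J.
T↔J cannot be blocked by any observed set — no back-door set.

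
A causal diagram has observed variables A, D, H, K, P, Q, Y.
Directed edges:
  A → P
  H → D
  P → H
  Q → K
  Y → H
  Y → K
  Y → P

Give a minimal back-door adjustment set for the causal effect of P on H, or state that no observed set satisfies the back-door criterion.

P→H: minimal back-door set {Y}.

desc(P)\{P}={D,H}; candidates ⊆ {A,K,Q,Y}.
size 0: {}; under {} P still reaches {A,D,H,K,Y} ∋ H.
{Y}: P⊥H given {Y} in G with P→· removed — back-door holds.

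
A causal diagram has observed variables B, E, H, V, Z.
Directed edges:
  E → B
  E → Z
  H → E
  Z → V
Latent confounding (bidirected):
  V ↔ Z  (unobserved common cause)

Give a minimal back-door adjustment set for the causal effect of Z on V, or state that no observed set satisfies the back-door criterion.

Z→V: no observed back-door set.

desc(Z)\{Z}={V}; candidates ⊆ {B,E,H}.
Z↔V: latent back-door arc(s) into Z.
size 0: {}; under {} Z still reaches {B,E,H,V} ∋ V.
size 1: {B}, {E}, {H}; under {B} Z still reaches {E,H,V} ∋ V.
size 2: {B,E}, {B,H}, {E,H}; under {B,E} Z still reaches {V} ∋ V.
Z↔V cannot be blocked by any observed set — no back-door set.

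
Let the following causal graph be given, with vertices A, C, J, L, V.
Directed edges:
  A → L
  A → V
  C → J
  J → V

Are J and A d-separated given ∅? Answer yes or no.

Bayes-Ball from J | ∅ reaches {C,V}.
A ∉ reach(J|∅) ⇒ J ⊥ A | ∅.

Yes — J ⊥ A | ∅.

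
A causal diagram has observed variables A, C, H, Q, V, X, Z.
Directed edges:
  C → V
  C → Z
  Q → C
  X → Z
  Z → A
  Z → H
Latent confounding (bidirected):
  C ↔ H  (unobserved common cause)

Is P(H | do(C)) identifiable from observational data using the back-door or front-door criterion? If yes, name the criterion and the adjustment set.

desc(C)\{C}={A,H,V,Z}; candidates ⊆ {Q,X}.
C↔H: latent back-door arc(s) into C.
size 0: {}; under {} C still reaches {H,Q} ∋ H.
size 1: {Q}, {X}; under {Q} C still reaches {H} ∋ H.
size 2: {Q,X}; under {Q,X} C still reaches {H} ∋ H.
C↔H cannot be blocked by any observed set — no back-door set.
{Z}: (i) intercepts every directed C→H path; (ii) no back-door C→{Z}; (iii) {C} blocks every back-door {Z}→H. Front-door holds.
P(H|do(C)) = Σ_{Z} P(Z|C) Σ_{C'} P(H|Z,C')P(C').

P(H|do(C)): frontdoor, adjust for {Z}.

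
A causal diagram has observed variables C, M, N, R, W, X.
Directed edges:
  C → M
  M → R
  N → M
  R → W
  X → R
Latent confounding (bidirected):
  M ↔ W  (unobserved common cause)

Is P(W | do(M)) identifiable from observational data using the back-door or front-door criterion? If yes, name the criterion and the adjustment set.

P(W|do(M)): frontdoor, adjust for {R}.

desc(M)\{M}={R,W}; candidates ⊆ {C,N,X}.
M↔W: latent back-door arc(s) into M.
size 0: {}; under {} M still reaches {C,N,W} ∋ W.
size 1: {C}, {N}, {X}; under {C} M still reaches {N,W} ∋ W.
size 2: {C,N}, {C,X}, {N,X}; under {C,N} M still reaches {W} ∋ W.
M↔W cannot be blocked by any observed set — no back-door set.
{R}: (i) intercepts every directed M→W path; (ii) no back-door M→{R}; (iii) {M} blocks every back-door {R}→W. Front-door holds.
P(W|do(M)) = Σ_{R} P(R|M) Σ_{M'} P(W|R,M')P(M').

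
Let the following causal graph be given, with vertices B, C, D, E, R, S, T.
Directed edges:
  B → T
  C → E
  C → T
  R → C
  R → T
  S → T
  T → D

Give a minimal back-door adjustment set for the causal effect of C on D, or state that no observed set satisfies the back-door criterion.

desc(C)\{C}={D,E,T}; candidates ⊆ {B,R,S}.
size 0: {}; under {} C still reaches {D,R,T} ∋ D.
{R}: C⊥D given {R} in G with C→· removed — back-door holds.

C→D: minimal back-door set {R}.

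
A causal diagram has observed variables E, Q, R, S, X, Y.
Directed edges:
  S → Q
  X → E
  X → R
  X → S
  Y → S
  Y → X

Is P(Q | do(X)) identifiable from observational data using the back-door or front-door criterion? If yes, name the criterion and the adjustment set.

desc(X)\{X}={E,Q,R,S}; candidates ⊆ {Y}.
size 0: {}; under {} X still reaches {Q,S,Y} ∋ Q.
{Y}: X⊥Q given {Y} in G with X→· removed — back-door holds.
P(Q|do(X)) = Σ_{Y} P(Q|X,Y)·P(Y).

P(Q|do(X)): backdoor, adjust for {Y}.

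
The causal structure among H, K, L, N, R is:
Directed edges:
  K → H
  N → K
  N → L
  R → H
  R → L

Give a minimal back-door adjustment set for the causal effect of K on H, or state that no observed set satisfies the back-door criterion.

K→H: minimal back-door set ∅.

desc(K)\{K}={H}; candidates ⊆ {L,N,R}.
∅: K⊥H given ∅ in G with K→· removed — back-door holds.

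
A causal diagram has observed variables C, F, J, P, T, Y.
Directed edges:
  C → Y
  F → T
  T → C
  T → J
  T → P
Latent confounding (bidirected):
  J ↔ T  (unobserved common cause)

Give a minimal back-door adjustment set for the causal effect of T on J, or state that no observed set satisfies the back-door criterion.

T→J: no observed back-door set.

desc(T)\{T}={C,J,P,Y}; candidates ⊆ {F}.
T↔J: latent back-door arc(s) into T.
size 0: {}; under {} T still reaches {F,J} ∋ J.
size 1: {F}; under {F} T still reaches {J} ∋ J.
T↔J cannot be blocked by any observed set — no back-door set.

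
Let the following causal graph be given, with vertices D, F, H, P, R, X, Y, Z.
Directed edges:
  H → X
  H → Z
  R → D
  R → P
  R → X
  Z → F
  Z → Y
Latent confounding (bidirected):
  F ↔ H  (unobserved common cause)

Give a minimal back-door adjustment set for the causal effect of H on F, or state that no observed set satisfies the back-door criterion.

H→F: no observed back-door set.

desc(H)\{H}={F,X,Y,Z}; candidates ⊆ {D,P,R}.
H↔F: latent back-door arc(s) into H.
size 0: {}; under {} H still reaches {F} ∋ F.
size 1: {D}, {P}, {R}; under {D} H still reaches {F} ∋ F.
size 2: {D,P}, {D,R}, {P,R}; under {D,P} H still reaches {F} ∋ F.
H↔F cannot be blocked by any observed set — no back-door set.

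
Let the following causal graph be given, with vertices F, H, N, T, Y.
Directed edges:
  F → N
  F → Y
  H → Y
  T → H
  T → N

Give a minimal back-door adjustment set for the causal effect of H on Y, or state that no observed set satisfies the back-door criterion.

H→Y: minimal back-door set ∅.

desc(H)\{H}={Y}; candidates ⊆ {F,N,T}.
∅: H⊥Y given ∅ in G with H→· removed — back-door holds.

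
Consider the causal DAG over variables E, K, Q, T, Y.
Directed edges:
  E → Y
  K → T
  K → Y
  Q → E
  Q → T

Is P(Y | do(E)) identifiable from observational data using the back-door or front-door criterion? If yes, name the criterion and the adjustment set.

desc(E)\{E}={Y}; candidates ⊆ {K,Q,T}.
∅: E⊥Y given ∅ in G with E→· removed — back-door holds.
P(Y|do(E)) = P(Y|E) — no adjustment needed.

P(Y|do(E)): backdoor, adjust for ∅.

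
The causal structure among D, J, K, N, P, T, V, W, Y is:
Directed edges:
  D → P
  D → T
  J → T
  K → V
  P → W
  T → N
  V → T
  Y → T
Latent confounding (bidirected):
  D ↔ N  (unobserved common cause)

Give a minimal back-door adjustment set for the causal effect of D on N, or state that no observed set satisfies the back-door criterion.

D→N: no observed back-door set.

desc(D)\{D}={N,P,T,W}; candidates ⊆ {J,K,V,Y}.
D↔N: latent back-door arc(s) into D.
size 0: {}; under {} D still reaches {N} ∋ N.
size 1: {J}, {K}, {V} …(+1); under {J} D still reaches {N} ∋ N.
size 2: {J,K}, {J,V}, {J,Y} …(+3); under {J,K} D still reaches {N} ∋ N.
D↔N cannot be blocked by any observed set — no back-door set.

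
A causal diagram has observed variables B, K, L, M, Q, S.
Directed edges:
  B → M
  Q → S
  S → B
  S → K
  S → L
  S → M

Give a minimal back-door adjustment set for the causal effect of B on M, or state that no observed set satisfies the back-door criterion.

desc(B)\{B}={M}; candidates ⊆ {K,L,Q,S}.
size 0: {}; under {} B still reaches {K,L,M,Q,S} ∋ M.
{S}: B⊥M given {S} in G with B→· removed — back-door holds.

B→M: minimal back-door set {S}.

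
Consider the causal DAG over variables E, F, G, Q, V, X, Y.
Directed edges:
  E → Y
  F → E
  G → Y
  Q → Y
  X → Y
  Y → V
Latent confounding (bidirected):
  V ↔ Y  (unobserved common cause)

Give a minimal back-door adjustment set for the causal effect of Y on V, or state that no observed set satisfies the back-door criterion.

Y→V: no observed back-door set.

desc(Y)\{Y}={V}; candidates ⊆ {E,F,G,Q,X}.
Y↔V: latent back-door arc(s) into Y.
size 0: {}; under {} Y still reaches {E,F,G,Q,V,X} ∋ V.
size 1: {E}, {F}, {G} …(+2); under {E} Y still reaches {G,Q,V,X} ∋ V.
size 2: {E,F}, {E,G}, {E,Q} …(+7); under {E,F} Y still reaches {G,Q,V,X} ∋ V.
Y↔V cannot be blocked by any observed set — no back-door set.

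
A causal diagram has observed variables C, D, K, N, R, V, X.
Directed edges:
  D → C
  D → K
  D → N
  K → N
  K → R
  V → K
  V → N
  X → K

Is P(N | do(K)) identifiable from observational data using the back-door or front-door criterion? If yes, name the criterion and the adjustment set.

desc(K)\{K}={N,R}; candidates ⊆ {C,D,V,X}.
size 0: {}; under {} K still reaches {C,D,N,V,X} ∋ N.
size 1: {C}, {D}, {V} …(+1); under {C} K still reaches {D,N,V,X} ∋ N.
{D,V}: K⊥N given {D,V} in G with K→· removed — back-door holds.
P(N|do(K)) = Σ_{D,V} P(N|K,D,V)·P(D,V).

P(N|do(K)): backdoor, adjust for {D, V}.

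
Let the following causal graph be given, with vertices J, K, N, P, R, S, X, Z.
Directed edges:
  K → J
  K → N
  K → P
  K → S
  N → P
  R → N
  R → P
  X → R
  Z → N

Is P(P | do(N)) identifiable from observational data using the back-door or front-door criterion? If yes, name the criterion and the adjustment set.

P(P|do(N)): backdoor, adjust for {K, R}.

desc(N)\{N}={P}; candidates ⊆ {J,K,R,S,X,Z}.
size 0: {}; under {} N still reaches {J,K,P,R,S,X,Z} ∋ P.
size 1: {J}, {K}, {R} …(+3); under {J} N still reaches {K,P,R,S,X,Z} ∋ P.
{K,R}: N⊥P given {K,R} in G with N→· removed — back-door holds.
P(P|do(N)) = Σ_{K,R} P(P|N,K,R)·P(K,R).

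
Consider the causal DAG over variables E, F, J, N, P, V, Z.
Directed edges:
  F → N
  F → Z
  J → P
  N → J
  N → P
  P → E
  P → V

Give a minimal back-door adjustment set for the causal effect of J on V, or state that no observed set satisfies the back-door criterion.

desc(J)\{J}={E,P,V}; candidates ⊆ {F,N,Z}.
size 0: {}; under {} J still reaches {E,F,N,P,V,Z} ∋ V.
{N}: J⊥V given {N} in G with J→· removed — back-door holds.

J→V: minimal back-door set {N}.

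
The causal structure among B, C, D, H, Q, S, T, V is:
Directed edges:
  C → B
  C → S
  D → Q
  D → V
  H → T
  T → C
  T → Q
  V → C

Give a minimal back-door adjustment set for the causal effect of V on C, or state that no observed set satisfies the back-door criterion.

desc(V)\{V}={B,C,S}; candidates ⊆ {D,H,Q,T}.
∅: V⊥C given ∅ in G with V→· removed — back-door holds.

V→C: minimal back-door set ∅.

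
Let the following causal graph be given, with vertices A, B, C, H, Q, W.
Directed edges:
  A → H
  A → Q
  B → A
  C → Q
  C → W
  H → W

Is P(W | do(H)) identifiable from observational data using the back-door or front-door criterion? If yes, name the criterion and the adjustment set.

desc(H)\{H}={W}; candidates ⊆ {A,B,C,Q}.
∅: H⊥W given ∅ in G with H→· removed — back-door holds.
P(W|do(H)) = P(W|H) — no adjustment needed.

P(W|do(H)): backdoor, adjust for ∅.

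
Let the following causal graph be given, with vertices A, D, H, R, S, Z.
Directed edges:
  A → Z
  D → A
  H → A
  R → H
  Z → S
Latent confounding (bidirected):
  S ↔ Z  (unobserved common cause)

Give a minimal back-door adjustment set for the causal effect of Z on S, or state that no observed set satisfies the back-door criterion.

desc(Z)\{Z}={S}; candidates ⊆ {A,D,H,R}.
Z↔S: latent back-door arc(s) into Z.
size 0: {}; under {} Z still reaches {A,D,H,R,S} ∋ S.
size 1: {A}, {D}, {H} …(+1); under {A} Z still reaches {S} ∋ S.
size 2: {A,D}, {A,H}, {A,R} …(+3); under {A,D} Z still reaches {S} ∋ S.
Z↔S cannot be blocked by any observed set — no back-door set.

Z→S: no observed back-door set.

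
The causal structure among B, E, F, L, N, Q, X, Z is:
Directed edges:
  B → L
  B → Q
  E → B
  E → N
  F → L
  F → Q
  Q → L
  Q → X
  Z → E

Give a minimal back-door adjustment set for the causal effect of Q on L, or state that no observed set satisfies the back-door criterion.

Q→L: minimal back-door set {B, F}.

desc(Q)\{Q}={L,X}; candidates ⊆ {B,E,F,N,Z}.
size 0: {}; under {} Q still reaches {B,E,F,L,N,Z} ∋ L.
size 1: {B}, {E}, {F} …(+2); under {B} Q still reaches {F,L} ∋ L.
{B,F}: Q⊥L given {B,F} in G with Q→· removed — back-door holds.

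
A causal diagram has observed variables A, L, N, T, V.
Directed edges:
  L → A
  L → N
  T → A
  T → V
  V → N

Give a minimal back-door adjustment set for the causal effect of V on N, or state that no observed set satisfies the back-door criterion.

desc(V)\{V}={N}; candidates ⊆ {A,L,T}.
∅: V⊥N given ∅ in G with V→· removed — back-door holds.

V→N: minimal back-door set ∅.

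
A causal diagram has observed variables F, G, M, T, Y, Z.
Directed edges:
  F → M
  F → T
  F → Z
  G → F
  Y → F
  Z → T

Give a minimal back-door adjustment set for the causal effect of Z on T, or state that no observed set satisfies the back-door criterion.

desc(Z)\{Z}={T}; candidates ⊆ {F,G,M,Y}.
size 0: {}; under {} Z still reaches {F,G,M,T,Y} ∋ T.
{F}: Z⊥T given {F} in G with Z→· removed — back-door holds.

Z→T: minimal back-door set {F}.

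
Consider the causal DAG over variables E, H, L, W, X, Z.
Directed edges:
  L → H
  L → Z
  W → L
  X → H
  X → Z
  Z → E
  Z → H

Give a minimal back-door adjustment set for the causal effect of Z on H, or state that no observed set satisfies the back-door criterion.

desc(Z)\{Z}={E,H}; candidates ⊆ {L,W,X}.
size 0: {}; under {} Z still reaches {H,L,W,X} ∋ H.
size 1: {L}, {W}, {X}; under {L} Z still reaches {H,X} ∋ H.
{L,X}: Z⊥H given {L,X} in G with Z→· removed — back-door holds.

Z→H: minimal back-door set {L, X}.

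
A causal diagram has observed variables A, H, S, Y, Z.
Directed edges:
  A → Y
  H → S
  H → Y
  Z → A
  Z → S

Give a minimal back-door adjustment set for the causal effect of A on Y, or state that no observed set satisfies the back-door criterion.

desc(A)\{A}={Y}; candidates ⊆ {H,S,Z}.
∅: A⊥Y given ∅ in G with A→· removed — back-door holds.

A→Y: minimal back-door set ∅.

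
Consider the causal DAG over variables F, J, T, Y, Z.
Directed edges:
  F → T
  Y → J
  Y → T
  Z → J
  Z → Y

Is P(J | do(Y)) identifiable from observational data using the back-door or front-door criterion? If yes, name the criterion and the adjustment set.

desc(Y)\{Y}={J,T}; candidates ⊆ {F,Z}.
size 0: {}; under {} Y still reaches {J,Z} ∋ J.
{Z}: Y⊥J given {Z} in G with Y→· removed — back-door holds.
P(J|do(Y)) = Σ_{Z} P(J|Y,Z)·P(Z).

P(J|do(Y)): backdoor, adjust for {Z}.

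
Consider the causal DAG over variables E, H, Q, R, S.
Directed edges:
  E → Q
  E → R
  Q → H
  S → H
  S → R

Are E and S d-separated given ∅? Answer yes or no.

Bayes-Ball from E | ∅ reaches {H,Q,R}.
S ∉ reach(E|∅) ⇒ E ⊥ S | ∅.

Yes — E ⊥ S | ∅.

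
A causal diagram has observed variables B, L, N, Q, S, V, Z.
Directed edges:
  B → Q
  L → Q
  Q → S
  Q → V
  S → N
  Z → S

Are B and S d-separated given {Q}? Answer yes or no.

Yes — B ⊥ S | {Q}.

Bayes-Ball from B | {Q} reaches {L}.
S ∉ reach(B|{Q}) ⇒ B ⊥ S | {Q}.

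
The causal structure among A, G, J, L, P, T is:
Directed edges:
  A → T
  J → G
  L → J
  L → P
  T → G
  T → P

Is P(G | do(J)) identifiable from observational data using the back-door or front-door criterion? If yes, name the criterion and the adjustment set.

desc(J)\{J}={G}; candidates ⊆ {A,L,P,T}.
∅: J⊥G given ∅ in G with J→· removed — back-door holds.
P(G|do(J)) = P(G|J) — no adjustment needed.

P(G|do(J)): backdoor, adjust for ∅.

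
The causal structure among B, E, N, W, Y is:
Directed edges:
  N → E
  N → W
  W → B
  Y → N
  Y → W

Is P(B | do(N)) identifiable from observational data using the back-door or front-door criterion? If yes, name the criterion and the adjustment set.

desc(N)\{N}={B,E,W}; candidates ⊆ {Y}.
size 0: {}; under {} N still reaches {B,W,Y} ∋ B.
{Y}: N⊥B given {Y} in G with N→· removed — back-door holds.
P(B|do(N)) = Σ_{Y} P(B|N,Y)·P(Y).

P(B|do(N)): backdoor, adjust for {Y}.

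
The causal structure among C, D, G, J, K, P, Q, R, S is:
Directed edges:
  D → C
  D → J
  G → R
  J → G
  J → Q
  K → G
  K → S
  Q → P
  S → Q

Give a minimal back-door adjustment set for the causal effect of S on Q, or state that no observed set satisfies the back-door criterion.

S→Q: minimal back-door set ∅.

desc(S)\{S}={P,Q}; candidates ⊆ {C,D,G,J,K,R}.
∅: S⊥Q given ∅ in G with S→· removed — back-door holds.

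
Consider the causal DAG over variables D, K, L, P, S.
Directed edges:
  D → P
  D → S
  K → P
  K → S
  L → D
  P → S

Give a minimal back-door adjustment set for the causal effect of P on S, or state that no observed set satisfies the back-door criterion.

P→S: minimal back-door set {D, K}.

desc(P)\{P}={S}; candidates ⊆ {D,K,L}.
size 0: {}; under {} P still reaches {D,K,L,S} ∋ S.
size 1: {D}, {K}, {L}; under {D} P still reaches {K,S} ∋ S.
{D,K}: P⊥S given {D,K} in G with P→· removed — back-door holds.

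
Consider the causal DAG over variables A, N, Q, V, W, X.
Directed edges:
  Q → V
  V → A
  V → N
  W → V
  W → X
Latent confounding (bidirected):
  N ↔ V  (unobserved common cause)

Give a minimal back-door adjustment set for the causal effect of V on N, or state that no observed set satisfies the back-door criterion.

desc(V)\{V}={A,N}; candidates ⊆ {Q,W,X}.
V↔N: latent back-door arc(s) into V.
size 0: {}; under {} V still reaches {N,Q,W,X} ∋ N.
size 1: {Q}, {W}, {X}; under {Q} V still reaches {N,W,X} ∋ N.
size 2: {Q,W}, {Q,X}, {W,X}; under {Q,W} V still reaches {N} ∋ N.
V↔N cannot be blocked by any observed set — no back-door set.

V→N: no observed back-door set.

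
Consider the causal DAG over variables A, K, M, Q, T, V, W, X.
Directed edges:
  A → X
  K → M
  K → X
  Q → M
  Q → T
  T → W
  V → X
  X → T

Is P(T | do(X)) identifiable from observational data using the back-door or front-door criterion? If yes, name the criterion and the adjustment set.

P(T|do(X)): backdoor, adjust for ∅.

desc(X)\{X}={T,W}; candidates ⊆ {A,K,M,Q,V}.
∅: X⊥T given ∅ in G with X→· removed — back-door holds.
P(T|do(X)) = P(T|X) — no adjustment needed.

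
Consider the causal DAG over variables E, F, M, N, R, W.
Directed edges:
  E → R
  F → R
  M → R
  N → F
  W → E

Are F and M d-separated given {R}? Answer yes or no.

Bayes-Ball from F | {R} reaches {E,M,N,W}.
M ∈ reach(F|{R}) ⇒ F ⊥̸ M | {R}.

No — F and M are d-connected given {R}.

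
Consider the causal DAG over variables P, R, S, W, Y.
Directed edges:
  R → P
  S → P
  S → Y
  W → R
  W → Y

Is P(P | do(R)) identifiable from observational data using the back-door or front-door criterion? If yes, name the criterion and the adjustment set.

desc(R)\{R}={P}; candidates ⊆ {S,W,Y}.
∅: R⊥P given ∅ in G with R→· removed — back-door holds.
P(P|do(R)) = P(P|R) — no adjustment needed.

P(P|do(R)): backdoor, adjust for ∅.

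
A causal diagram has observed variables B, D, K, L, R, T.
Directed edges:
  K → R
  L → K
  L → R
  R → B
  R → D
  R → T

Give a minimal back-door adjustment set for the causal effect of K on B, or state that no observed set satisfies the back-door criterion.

K→B: minimal back-door set {L}.

desc(K)\{K}={B,D,R,T}; candidates ⊆ {L}.
size 0: {}; under {} K still reaches {B,D,L,R,T} ∋ B.
{L}: K⊥B given {L} in G with K→· removed — back-door holds.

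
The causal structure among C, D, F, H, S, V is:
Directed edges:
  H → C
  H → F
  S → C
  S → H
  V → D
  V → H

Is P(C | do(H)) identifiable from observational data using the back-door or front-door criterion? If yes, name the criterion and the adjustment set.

P(C|do(H)): backdoor, adjust for {S}.

desc(H)\{H}={C,F}; candidates ⊆ {D,S,V}.
size 0: {}; under {} H still reaches {C,D,S,V} ∋ C.
{S}: H⊥C given {S} in G with H→· removed — back-door holds.
P(C|do(H)) = Σ_{S} P(C|H,S)·P(S).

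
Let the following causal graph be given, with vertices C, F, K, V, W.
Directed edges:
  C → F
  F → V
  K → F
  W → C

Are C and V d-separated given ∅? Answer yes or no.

No — C and V are d-connected given ∅.

Bayes-Ball from C | ∅ reaches {F,V,W}.
V ∈ reach(C|∅) ⇒ C ⊥̸ V | ∅.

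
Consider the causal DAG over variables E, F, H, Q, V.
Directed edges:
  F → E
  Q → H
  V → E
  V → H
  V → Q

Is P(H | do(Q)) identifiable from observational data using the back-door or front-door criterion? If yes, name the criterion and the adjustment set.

P(H|do(Q)): backdoor, adjust for {V}.

desc(Q)\{Q}={H}; candidates ⊆ {E,F,V}.
size 0: {}; under {} Q still reaches {E,H,V} ∋ H.
{V}: Q⊥H given {V} in G with Q→· removed — back-door holds.
P(H|do(Q)) = Σ_{V} P(H|Q,V)·P(V).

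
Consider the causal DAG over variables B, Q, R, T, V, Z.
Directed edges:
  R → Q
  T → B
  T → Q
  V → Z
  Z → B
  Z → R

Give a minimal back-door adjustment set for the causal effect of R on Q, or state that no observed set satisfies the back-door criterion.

R→Q: minimal back-door set ∅.

desc(R)\{R}={Q}; candidates ⊆ {B,T,V,Z}.
∅: R⊥Q given ∅ in G with R→· removed — back-door holds.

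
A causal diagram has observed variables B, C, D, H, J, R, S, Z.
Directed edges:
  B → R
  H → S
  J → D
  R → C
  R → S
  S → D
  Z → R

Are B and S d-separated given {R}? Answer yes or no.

Yes — B ⊥ S | {R}.

Bayes-Ball from B | {R} reaches {Z}.
S ∉ reach(B|{R}) ⇒ B ⊥ S | {R}.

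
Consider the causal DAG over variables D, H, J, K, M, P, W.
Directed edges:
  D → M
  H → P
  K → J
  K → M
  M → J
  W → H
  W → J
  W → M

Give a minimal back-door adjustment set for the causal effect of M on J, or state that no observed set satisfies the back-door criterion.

M→J: minimal back-door set {K, W}.

desc(M)\{M}={J}; candidates ⊆ {D,H,K,P,W}.
size 0: {}; under {} M still reaches {D,H,J,K,P,W} ∋ J.
size 1: {D}, {H}, {K} …(+2); under {D} M still reaches {H,J,K,P,W} ∋ J.
{K,W}: M⊥J given {K,W} in G with M→· removed — back-door holds.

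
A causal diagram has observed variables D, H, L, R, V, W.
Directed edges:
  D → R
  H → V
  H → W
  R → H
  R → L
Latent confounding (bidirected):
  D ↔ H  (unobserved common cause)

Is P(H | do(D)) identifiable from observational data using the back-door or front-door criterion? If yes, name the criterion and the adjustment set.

desc(D)\{D}={H,L,R,V,W}; candidates ⊆ {—}.
D↔H: latent back-door arc(s) into D.
size 0: {}; under {} D still reaches {H,V,W} ∋ H.
D↔H cannot be blocked by any observed set — no back-door set.
{R}: (i) intercepts every directed D→H path; (ii) no back-door D→{R}; (iii) {D} blocks every back-door {R}→H. Front-door holds.
P(H|do(D)) = Σ_{R} P(R|D) Σ_{D'} P(H|R,D')P(D').

P(H|do(D)): frontdoor, adjust for {R}.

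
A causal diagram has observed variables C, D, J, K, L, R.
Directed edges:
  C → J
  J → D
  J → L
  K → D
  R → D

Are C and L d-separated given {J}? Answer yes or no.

Yes — C ⊥ L | {J}.

Bayes-Ball from C | {J} reaches ∅.
L ∉ reach(C|{J}) ⇒ C ⊥ L | {J}.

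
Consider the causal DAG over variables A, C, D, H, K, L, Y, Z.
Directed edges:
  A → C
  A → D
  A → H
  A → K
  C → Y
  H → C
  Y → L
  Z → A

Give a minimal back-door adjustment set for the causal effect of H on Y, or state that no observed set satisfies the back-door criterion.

desc(H)\{H}={C,L,Y}; candidates ⊆ {A,D,K,Z}.
size 0: {}; under {} H still reaches {A,C,D,K,L,Y,Z} ∋ Y.
{A}: H⊥Y given {A} in G with H→· removed — back-door holds.

H→Y: minimal back-door set {A}.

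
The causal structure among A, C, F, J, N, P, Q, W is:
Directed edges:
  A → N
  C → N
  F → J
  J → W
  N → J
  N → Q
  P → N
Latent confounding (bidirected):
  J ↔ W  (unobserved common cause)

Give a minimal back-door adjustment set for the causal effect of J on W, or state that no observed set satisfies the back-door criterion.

desc(J)\{J}={W}; candidates ⊆ {A,C,F,N,P,Q}.
J↔W: latent back-door arc(s) into J.
size 0: {}; under {} J still reaches {A,C,F,N,P,Q,W} ∋ W.
size 1: {A}, {C}, {F} …(+3); under {A} J still reaches {C,F,N,P,Q,W} ∋ W.
size 2: {A,C}, {A,F}, {A,N} …(+12); under {A,C} J still reaches {F,N,P,Q,W} ∋ W.
J↔W cannot be blocked by any observed set — no back-door set.

J→W: no observed back-door set.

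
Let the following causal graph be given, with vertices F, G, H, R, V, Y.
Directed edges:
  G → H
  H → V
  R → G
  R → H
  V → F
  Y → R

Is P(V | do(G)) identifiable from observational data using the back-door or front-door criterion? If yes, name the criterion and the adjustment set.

P(V|do(G)): backdoor, adjust for {R}.

desc(G)\{G}={F,H,V}; candidates ⊆ {R,Y}.
size 0: {}; under {} G still reaches {F,H,R,V,Y} ∋ V.
{R}: G⊥V given {R} in G with G→· removed — back-door holds.
P(V|do(G)) = Σ_{R} P(V|G,R)·P(R).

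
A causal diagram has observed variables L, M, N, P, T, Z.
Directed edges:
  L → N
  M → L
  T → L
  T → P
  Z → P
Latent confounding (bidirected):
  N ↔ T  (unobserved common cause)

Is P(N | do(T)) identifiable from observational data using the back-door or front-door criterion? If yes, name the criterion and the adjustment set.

desc(T)\{T}={L,N,P}; candidates ⊆ {M,Z}.
T↔N: latent back-door arc(s) into T.
size 0: {}; under {} T still reaches {N} ∋ N.
size 1: {M}, {Z}; under {M} T still reaches {N} ∋ N.
size 2: {M,Z}; under {M,Z} T still reaches {N} ∋ N.
T↔N cannot be blocked by any observed set — no back-door set.
{L}: (i) intercepts every directed T→N path; (ii) no back-door T→{L}; (iii) {T} blocks every back-door {L}→N. Front-door holds.
P(N|do(T)) = Σ_{L} P(L|T) Σ_{T'} P(N|L,T')P(T').

P(N|do(T)): frontdoor, adjust for {L}.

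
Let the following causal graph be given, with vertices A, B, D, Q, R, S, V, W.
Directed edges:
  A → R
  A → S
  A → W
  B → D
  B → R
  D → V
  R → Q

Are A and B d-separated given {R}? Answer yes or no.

No — A and B are d-connected given {R}.

Bayes-Ball from A | {R} reaches {B,D,S,V,W}.
B ∈ reach(A|{R}) ⇒ A ⊥̸ B | {R}.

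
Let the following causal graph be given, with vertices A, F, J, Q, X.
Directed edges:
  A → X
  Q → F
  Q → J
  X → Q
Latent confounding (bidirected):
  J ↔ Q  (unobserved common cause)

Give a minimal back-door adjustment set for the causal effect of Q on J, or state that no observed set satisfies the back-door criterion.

desc(Q)\{Q}={F,J}; candidates ⊆ {A,X}.
Q↔J: latent back-door arc(s) into Q.
size 0: {}; under {} Q still reaches {A,J,X} ∋ J.
size 1: {A}, {X}; under {A} Q still reaches {J,X} ∋ J.
size 2: {A,X}; under {A,X} Q still reaches {J} ∋ J.
Q↔J cannot be blocked by any observed set — no back-door set.

Q→J: no observed back-door set.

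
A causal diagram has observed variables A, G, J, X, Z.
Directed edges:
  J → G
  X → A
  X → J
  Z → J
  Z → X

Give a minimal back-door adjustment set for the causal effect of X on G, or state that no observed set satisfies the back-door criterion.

desc(X)\{X}={A,G,J}; candidates ⊆ {Z}.
size 0: {}; under {} X still reaches {G,J,Z} ∋ G.
{Z}: X⊥G given {Z} in G with X→· removed — back-door holds.

X→G: minimal back-door set {Z}.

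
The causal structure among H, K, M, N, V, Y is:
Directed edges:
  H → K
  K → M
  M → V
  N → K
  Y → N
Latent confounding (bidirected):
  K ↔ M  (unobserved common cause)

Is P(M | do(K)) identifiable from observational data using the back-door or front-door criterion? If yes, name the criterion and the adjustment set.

P(M|do(K)): not identifiable (no BD/FD set).

desc(K)\{K}={M,V}; candidates ⊆ {H,N,Y}.
K↔M: latent back-door arc(s) into K.
size 0: {}; under {} K still reaches {H,M,N,V,Y} ∋ M.
size 1: {H}, {N}, {Y}; under {H} K still reaches {M,N,V,Y} ∋ M.
size 2: {H,N}, {H,Y}, {N,Y}; under {H,N} K still reaches {M,V} ∋ M.
K↔M cannot be blocked by any observed set — no back-door set.
No mediator lies on a directed K→…→M path.
Neither criterion identifies P(M|do(K)) in this graph.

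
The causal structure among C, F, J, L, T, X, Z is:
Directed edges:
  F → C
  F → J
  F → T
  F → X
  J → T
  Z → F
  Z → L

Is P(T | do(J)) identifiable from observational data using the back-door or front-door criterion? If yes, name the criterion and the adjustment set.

P(T|do(J)): backdoor, adjust for {F}.

desc(J)\{J}={T}; candidates ⊆ {C,F,L,X,Z}.
size 0: {}; under {} J still reaches {C,F,L,T,X,Z} ∋ T.
{F}: J⊥T given {F} in G with J→· removed — back-door holds.
P(T|do(J)) = Σ_{F} P(T|J,F)·P(F).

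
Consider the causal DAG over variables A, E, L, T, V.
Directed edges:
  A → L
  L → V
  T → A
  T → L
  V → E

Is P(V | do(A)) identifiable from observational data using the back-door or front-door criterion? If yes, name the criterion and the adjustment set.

P(V|do(A)): backdoor, adjust for {T}.

desc(A)\{A}={E,L,V}; candidates ⊆ {T}.
size 0: {}; under {} A still reaches {E,L,T,V} ∋ V.
{T}: A⊥V given {T} in G with A→· removed — back-door holds.
P(V|do(A)) = Σ_{T} P(V|A,T)·P(T).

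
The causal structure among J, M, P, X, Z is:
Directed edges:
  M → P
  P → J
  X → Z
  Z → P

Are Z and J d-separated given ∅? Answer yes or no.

Bayes-Ball from Z | ∅ reaches {J,P,X}.
J ∈ reach(Z|∅) ⇒ Z ⊥̸ J | ∅.

No — Z and J are d-connected given ∅.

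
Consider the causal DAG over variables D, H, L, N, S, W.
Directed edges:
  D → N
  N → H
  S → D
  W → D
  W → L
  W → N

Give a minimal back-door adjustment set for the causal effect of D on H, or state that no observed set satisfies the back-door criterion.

D→H: minimal back-door set {W}.

desc(D)\{D}={H,N}; candidates ⊆ {L,S,W}.
size 0: {}; under {} D still reaches {H,L,N,S,W} ∋ H.
{W}: D⊥H given {W} in G with D→· removed — back-door holds.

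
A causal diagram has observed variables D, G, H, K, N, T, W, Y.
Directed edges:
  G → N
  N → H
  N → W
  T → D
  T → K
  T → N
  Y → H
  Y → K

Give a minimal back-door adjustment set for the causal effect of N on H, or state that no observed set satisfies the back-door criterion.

desc(N)\{N}={H,W}; candidates ⊆ {D,G,K,T,Y}.
∅: N⊥H given ∅ in G with N→· removed — back-door holds.

N→H: minimal back-door set ∅.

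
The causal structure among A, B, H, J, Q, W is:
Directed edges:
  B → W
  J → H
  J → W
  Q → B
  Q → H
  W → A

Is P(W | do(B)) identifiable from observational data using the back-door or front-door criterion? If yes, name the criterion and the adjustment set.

P(W|do(B)): backdoor, adjust for ∅.

desc(B)\{B}={A,W}; candidates ⊆ {H,J,Q}.
∅: B⊥W given ∅ in G with B→· removed — back-door holds.
P(W|do(B)) = P(W|B) — no adjustment needed.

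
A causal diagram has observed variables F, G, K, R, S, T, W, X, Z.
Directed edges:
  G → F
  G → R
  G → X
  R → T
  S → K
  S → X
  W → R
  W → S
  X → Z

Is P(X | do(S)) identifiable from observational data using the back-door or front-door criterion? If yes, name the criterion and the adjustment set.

P(X|do(S)): backdoor, adjust for ∅.

desc(S)\{S}={K,X,Z}; candidates ⊆ {F,G,R,T,W}.
∅: S⊥X given ∅ in G with S→· removed — back-door holds.
P(X|do(S)) = P(X|S) — no adjustment needed.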